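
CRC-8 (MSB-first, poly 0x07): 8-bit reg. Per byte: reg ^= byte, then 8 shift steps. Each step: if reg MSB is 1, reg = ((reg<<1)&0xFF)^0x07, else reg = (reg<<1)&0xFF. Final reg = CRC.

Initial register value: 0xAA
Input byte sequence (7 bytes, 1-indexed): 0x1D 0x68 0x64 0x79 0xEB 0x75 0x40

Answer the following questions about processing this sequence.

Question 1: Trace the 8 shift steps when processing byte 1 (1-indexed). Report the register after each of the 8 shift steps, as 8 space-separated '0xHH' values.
Answer: 0x69 0xD2 0xA3 0x41 0x82 0x03 0x06 0x0C

Derivation:
Register before byte 1: 0xAA
After XOR with byte 0x1D: 0xB7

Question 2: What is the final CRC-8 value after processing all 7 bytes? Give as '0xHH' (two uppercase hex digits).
After byte 1 (0x1D): reg=0x0C
After byte 2 (0x68): reg=0x3B
After byte 3 (0x64): reg=0x9A
After byte 4 (0x79): reg=0xA7
After byte 5 (0xEB): reg=0xE3
After byte 6 (0x75): reg=0xEB
After byte 7 (0x40): reg=0x58

Answer: 0x58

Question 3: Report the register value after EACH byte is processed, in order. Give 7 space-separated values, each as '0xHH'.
0x0C 0x3B 0x9A 0xA7 0xE3 0xEB 0x58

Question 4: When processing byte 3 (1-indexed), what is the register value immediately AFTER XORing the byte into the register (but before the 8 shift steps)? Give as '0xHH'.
Register before byte 3: 0x3B
Byte 3: 0x64
0x3B XOR 0x64 = 0x5F

Answer: 0x5F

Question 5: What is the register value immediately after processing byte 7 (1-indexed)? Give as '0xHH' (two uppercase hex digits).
Answer: 0x58

Derivation:
After byte 1 (0x1D): reg=0x0C
After byte 2 (0x68): reg=0x3B
After byte 3 (0x64): reg=0x9A
After byte 4 (0x79): reg=0xA7
After byte 5 (0xEB): reg=0xE3
After byte 6 (0x75): reg=0xEB
After byte 7 (0x40): reg=0x58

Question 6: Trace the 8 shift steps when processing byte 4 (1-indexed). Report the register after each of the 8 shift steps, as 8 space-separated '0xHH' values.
Answer: 0xC1 0x85 0x0D 0x1A 0x34 0x68 0xD0 0xA7

Derivation:
After byte 1 (0x1D): reg=0x0C
After byte 2 (0x68): reg=0x3B
After byte 3 (0x64): reg=0x9A
Register before byte 4: 0x9A
After XOR with byte 0x79: 0xE3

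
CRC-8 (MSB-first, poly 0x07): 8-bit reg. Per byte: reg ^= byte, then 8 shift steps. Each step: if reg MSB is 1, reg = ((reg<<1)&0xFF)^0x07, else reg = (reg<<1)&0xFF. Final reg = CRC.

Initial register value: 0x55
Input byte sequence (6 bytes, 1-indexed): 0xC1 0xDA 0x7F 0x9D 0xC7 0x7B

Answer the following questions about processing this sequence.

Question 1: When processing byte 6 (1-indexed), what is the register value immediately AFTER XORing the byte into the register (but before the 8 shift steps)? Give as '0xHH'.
Answer: 0x73

Derivation:
Register before byte 6: 0x08
Byte 6: 0x7B
0x08 XOR 0x7B = 0x73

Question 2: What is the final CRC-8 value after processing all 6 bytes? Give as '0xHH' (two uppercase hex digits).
Answer: 0x5E

Derivation:
After byte 1 (0xC1): reg=0xE5
After byte 2 (0xDA): reg=0xBD
After byte 3 (0x7F): reg=0x40
After byte 4 (0x9D): reg=0x1D
After byte 5 (0xC7): reg=0x08
After byte 6 (0x7B): reg=0x5E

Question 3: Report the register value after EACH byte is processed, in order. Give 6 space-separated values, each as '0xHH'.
0xE5 0xBD 0x40 0x1D 0x08 0x5E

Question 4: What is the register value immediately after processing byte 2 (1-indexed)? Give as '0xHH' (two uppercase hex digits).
After byte 1 (0xC1): reg=0xE5
After byte 2 (0xDA): reg=0xBD

Answer: 0xBD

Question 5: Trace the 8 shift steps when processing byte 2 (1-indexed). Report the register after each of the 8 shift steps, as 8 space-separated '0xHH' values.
Answer: 0x7E 0xFC 0xFF 0xF9 0xF5 0xED 0xDD 0xBD

Derivation:
After byte 1 (0xC1): reg=0xE5
Register before byte 2: 0xE5
After XOR with byte 0xDA: 0x3F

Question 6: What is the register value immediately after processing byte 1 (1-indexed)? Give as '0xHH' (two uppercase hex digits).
Answer: 0xE5

Derivation:
After byte 1 (0xC1): reg=0xE5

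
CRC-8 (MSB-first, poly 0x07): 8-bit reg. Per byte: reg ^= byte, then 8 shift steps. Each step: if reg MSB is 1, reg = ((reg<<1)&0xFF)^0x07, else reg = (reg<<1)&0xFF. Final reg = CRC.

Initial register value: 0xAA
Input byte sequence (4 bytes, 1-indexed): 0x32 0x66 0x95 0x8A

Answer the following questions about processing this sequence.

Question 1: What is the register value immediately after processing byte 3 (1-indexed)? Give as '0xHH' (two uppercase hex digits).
Answer: 0x91

Derivation:
After byte 1 (0x32): reg=0xC1
After byte 2 (0x66): reg=0x7C
After byte 3 (0x95): reg=0x91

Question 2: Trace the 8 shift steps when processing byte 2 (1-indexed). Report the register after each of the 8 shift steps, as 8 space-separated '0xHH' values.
Answer: 0x49 0x92 0x23 0x46 0x8C 0x1F 0x3E 0x7C

Derivation:
After byte 1 (0x32): reg=0xC1
Register before byte 2: 0xC1
After XOR with byte 0x66: 0xA7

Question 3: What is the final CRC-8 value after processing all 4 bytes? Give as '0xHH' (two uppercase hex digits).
After byte 1 (0x32): reg=0xC1
After byte 2 (0x66): reg=0x7C
After byte 3 (0x95): reg=0x91
After byte 4 (0x8A): reg=0x41

Answer: 0x41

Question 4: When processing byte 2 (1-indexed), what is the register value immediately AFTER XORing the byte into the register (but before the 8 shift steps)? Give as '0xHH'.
Register before byte 2: 0xC1
Byte 2: 0x66
0xC1 XOR 0x66 = 0xA7

Answer: 0xA7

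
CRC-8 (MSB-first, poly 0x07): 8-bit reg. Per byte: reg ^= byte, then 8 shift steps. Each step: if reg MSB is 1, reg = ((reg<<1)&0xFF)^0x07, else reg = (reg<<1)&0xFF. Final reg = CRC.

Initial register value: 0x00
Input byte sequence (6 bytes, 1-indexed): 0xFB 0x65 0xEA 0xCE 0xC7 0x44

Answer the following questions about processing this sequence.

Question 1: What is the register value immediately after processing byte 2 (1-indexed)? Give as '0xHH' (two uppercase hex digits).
After byte 1 (0xFB): reg=0xEF
After byte 2 (0x65): reg=0xBF

Answer: 0xBF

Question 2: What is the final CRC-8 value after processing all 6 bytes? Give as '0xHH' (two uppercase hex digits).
After byte 1 (0xFB): reg=0xEF
After byte 2 (0x65): reg=0xBF
After byte 3 (0xEA): reg=0xAC
After byte 4 (0xCE): reg=0x29
After byte 5 (0xC7): reg=0x84
After byte 6 (0x44): reg=0x4E

Answer: 0x4E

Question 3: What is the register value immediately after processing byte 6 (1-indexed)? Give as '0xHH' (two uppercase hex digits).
Answer: 0x4E

Derivation:
After byte 1 (0xFB): reg=0xEF
After byte 2 (0x65): reg=0xBF
After byte 3 (0xEA): reg=0xAC
After byte 4 (0xCE): reg=0x29
After byte 5 (0xC7): reg=0x84
After byte 6 (0x44): reg=0x4E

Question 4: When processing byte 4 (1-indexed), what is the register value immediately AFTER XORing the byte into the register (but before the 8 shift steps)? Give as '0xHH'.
Register before byte 4: 0xAC
Byte 4: 0xCE
0xAC XOR 0xCE = 0x62

Answer: 0x62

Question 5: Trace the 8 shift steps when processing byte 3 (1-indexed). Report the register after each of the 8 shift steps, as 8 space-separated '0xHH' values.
After byte 1 (0xFB): reg=0xEF
After byte 2 (0x65): reg=0xBF
Register before byte 3: 0xBF
After XOR with byte 0xEA: 0x55

Answer: 0xAA 0x53 0xA6 0x4B 0x96 0x2B 0x56 0xAC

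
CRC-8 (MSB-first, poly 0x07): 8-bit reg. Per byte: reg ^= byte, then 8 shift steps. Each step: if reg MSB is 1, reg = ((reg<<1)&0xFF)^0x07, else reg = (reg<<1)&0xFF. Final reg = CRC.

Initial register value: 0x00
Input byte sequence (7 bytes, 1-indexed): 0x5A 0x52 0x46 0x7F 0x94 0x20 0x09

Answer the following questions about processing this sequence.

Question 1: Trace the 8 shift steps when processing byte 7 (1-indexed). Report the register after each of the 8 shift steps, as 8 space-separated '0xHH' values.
Answer: 0xB0 0x67 0xCE 0x9B 0x31 0x62 0xC4 0x8F

Derivation:
After byte 1 (0x5A): reg=0x81
After byte 2 (0x52): reg=0x37
After byte 3 (0x46): reg=0x50
After byte 4 (0x7F): reg=0xCD
After byte 5 (0x94): reg=0x88
After byte 6 (0x20): reg=0x51
Register before byte 7: 0x51
After XOR with byte 0x09: 0x58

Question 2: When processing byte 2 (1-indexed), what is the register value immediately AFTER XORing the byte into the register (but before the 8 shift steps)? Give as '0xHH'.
Answer: 0xD3

Derivation:
Register before byte 2: 0x81
Byte 2: 0x52
0x81 XOR 0x52 = 0xD3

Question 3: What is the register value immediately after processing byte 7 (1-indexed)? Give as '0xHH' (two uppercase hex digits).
Answer: 0x8F

Derivation:
After byte 1 (0x5A): reg=0x81
After byte 2 (0x52): reg=0x37
After byte 3 (0x46): reg=0x50
After byte 4 (0x7F): reg=0xCD
After byte 5 (0x94): reg=0x88
After byte 6 (0x20): reg=0x51
After byte 7 (0x09): reg=0x8F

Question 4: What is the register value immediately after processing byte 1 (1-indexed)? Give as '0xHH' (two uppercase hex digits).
Answer: 0x81

Derivation:
After byte 1 (0x5A): reg=0x81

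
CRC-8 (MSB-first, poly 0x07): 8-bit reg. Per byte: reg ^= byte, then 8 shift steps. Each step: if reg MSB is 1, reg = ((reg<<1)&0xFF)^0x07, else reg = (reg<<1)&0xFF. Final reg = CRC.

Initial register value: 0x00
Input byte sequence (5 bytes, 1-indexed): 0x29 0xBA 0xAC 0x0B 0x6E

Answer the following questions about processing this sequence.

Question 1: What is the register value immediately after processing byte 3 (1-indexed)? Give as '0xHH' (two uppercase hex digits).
Answer: 0xF9

Derivation:
After byte 1 (0x29): reg=0xDF
After byte 2 (0xBA): reg=0x3C
After byte 3 (0xAC): reg=0xF9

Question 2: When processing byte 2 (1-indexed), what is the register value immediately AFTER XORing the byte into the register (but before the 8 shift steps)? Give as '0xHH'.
Register before byte 2: 0xDF
Byte 2: 0xBA
0xDF XOR 0xBA = 0x65

Answer: 0x65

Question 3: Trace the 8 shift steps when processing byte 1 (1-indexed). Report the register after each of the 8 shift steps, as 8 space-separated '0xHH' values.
Answer: 0x52 0xA4 0x4F 0x9E 0x3B 0x76 0xEC 0xDF

Derivation:
Register before byte 1: 0x00
After XOR with byte 0x29: 0x29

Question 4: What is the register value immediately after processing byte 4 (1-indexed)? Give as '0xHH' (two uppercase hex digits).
Answer: 0xD0

Derivation:
After byte 1 (0x29): reg=0xDF
After byte 2 (0xBA): reg=0x3C
After byte 3 (0xAC): reg=0xF9
After byte 4 (0x0B): reg=0xD0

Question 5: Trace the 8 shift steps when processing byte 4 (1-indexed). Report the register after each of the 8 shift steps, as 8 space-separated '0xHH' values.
After byte 1 (0x29): reg=0xDF
After byte 2 (0xBA): reg=0x3C
After byte 3 (0xAC): reg=0xF9
Register before byte 4: 0xF9
After XOR with byte 0x0B: 0xF2

Answer: 0xE3 0xC1 0x85 0x0D 0x1A 0x34 0x68 0xD0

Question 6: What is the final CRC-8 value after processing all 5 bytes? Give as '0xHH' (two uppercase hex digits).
Answer: 0x33

Derivation:
After byte 1 (0x29): reg=0xDF
After byte 2 (0xBA): reg=0x3C
After byte 3 (0xAC): reg=0xF9
After byte 4 (0x0B): reg=0xD0
After byte 5 (0x6E): reg=0x33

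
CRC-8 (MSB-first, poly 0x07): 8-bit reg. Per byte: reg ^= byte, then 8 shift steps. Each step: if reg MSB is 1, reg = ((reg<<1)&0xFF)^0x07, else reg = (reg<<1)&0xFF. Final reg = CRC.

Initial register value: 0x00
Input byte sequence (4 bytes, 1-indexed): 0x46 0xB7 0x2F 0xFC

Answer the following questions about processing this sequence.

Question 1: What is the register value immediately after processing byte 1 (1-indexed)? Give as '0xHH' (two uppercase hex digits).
Answer: 0xD5

Derivation:
After byte 1 (0x46): reg=0xD5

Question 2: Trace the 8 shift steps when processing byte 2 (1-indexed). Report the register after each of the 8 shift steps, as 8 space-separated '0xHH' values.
Answer: 0xC4 0x8F 0x19 0x32 0x64 0xC8 0x97 0x29

Derivation:
After byte 1 (0x46): reg=0xD5
Register before byte 2: 0xD5
After XOR with byte 0xB7: 0x62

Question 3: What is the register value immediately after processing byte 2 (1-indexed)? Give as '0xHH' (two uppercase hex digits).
Answer: 0x29

Derivation:
After byte 1 (0x46): reg=0xD5
After byte 2 (0xB7): reg=0x29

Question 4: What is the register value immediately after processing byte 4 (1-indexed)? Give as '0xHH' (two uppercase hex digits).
After byte 1 (0x46): reg=0xD5
After byte 2 (0xB7): reg=0x29
After byte 3 (0x2F): reg=0x12
After byte 4 (0xFC): reg=0x84

Answer: 0x84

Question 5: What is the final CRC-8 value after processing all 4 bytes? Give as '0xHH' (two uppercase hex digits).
After byte 1 (0x46): reg=0xD5
After byte 2 (0xB7): reg=0x29
After byte 3 (0x2F): reg=0x12
After byte 4 (0xFC): reg=0x84

Answer: 0x84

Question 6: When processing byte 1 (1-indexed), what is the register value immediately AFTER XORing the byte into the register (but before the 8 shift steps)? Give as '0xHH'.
Register before byte 1: 0x00
Byte 1: 0x46
0x00 XOR 0x46 = 0x46

Answer: 0x46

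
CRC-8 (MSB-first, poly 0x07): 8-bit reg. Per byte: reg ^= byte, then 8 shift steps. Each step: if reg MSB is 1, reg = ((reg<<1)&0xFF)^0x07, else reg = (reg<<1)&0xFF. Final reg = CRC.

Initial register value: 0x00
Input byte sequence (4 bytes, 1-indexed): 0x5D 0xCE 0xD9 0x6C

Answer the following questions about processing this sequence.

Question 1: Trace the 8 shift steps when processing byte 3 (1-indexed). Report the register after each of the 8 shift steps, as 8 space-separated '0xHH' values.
Answer: 0xB0 0x67 0xCE 0x9B 0x31 0x62 0xC4 0x8F

Derivation:
After byte 1 (0x5D): reg=0x94
After byte 2 (0xCE): reg=0x81
Register before byte 3: 0x81
After XOR with byte 0xD9: 0x58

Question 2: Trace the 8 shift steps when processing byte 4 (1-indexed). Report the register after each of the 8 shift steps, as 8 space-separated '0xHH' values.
Answer: 0xC1 0x85 0x0D 0x1A 0x34 0x68 0xD0 0xA7

Derivation:
After byte 1 (0x5D): reg=0x94
After byte 2 (0xCE): reg=0x81
After byte 3 (0xD9): reg=0x8F
Register before byte 4: 0x8F
After XOR with byte 0x6C: 0xE3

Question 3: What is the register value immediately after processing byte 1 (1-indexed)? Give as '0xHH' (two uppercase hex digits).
Answer: 0x94

Derivation:
After byte 1 (0x5D): reg=0x94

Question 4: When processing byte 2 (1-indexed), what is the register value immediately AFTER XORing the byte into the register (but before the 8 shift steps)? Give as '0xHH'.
Answer: 0x5A

Derivation:
Register before byte 2: 0x94
Byte 2: 0xCE
0x94 XOR 0xCE = 0x5A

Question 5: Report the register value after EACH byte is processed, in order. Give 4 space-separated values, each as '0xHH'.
0x94 0x81 0x8F 0xA7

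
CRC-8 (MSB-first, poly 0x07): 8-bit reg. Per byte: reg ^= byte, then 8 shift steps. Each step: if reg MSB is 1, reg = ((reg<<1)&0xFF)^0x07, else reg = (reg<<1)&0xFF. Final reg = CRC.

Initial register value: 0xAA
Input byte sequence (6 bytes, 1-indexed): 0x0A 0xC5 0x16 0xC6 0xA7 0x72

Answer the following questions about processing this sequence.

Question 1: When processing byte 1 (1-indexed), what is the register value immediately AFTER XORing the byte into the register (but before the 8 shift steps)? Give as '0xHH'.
Answer: 0xA0

Derivation:
Register before byte 1: 0xAA
Byte 1: 0x0A
0xAA XOR 0x0A = 0xA0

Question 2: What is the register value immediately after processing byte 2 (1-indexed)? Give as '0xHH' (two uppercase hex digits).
After byte 1 (0x0A): reg=0x69
After byte 2 (0xC5): reg=0x4D

Answer: 0x4D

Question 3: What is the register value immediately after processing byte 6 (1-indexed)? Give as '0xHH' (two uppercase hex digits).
After byte 1 (0x0A): reg=0x69
After byte 2 (0xC5): reg=0x4D
After byte 3 (0x16): reg=0x86
After byte 4 (0xC6): reg=0xC7
After byte 5 (0xA7): reg=0x27
After byte 6 (0x72): reg=0xAC

Answer: 0xAC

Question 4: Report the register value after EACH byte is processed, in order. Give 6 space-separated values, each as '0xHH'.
0x69 0x4D 0x86 0xC7 0x27 0xAC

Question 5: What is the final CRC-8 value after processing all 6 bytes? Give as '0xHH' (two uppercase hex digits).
After byte 1 (0x0A): reg=0x69
After byte 2 (0xC5): reg=0x4D
After byte 3 (0x16): reg=0x86
After byte 4 (0xC6): reg=0xC7
After byte 5 (0xA7): reg=0x27
After byte 6 (0x72): reg=0xAC

Answer: 0xAC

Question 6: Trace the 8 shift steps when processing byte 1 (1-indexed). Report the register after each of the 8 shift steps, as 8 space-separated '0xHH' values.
Register before byte 1: 0xAA
After XOR with byte 0x0A: 0xA0

Answer: 0x47 0x8E 0x1B 0x36 0x6C 0xD8 0xB7 0x69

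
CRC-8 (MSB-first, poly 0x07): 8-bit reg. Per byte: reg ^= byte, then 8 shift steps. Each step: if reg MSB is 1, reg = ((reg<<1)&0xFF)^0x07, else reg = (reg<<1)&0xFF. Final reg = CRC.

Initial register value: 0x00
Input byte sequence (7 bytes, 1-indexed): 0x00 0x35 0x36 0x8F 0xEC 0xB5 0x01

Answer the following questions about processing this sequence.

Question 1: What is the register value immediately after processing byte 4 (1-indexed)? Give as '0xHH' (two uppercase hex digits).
Answer: 0x02

Derivation:
After byte 1 (0x00): reg=0x00
After byte 2 (0x35): reg=0x8B
After byte 3 (0x36): reg=0x3A
After byte 4 (0x8F): reg=0x02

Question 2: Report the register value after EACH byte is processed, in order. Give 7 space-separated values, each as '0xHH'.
0x00 0x8B 0x3A 0x02 0x84 0x97 0xEB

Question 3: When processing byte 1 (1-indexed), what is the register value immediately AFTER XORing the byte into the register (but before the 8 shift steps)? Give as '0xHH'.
Answer: 0x00

Derivation:
Register before byte 1: 0x00
Byte 1: 0x00
0x00 XOR 0x00 = 0x00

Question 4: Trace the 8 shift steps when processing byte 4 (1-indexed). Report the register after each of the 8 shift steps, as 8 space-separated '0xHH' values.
Answer: 0x6D 0xDA 0xB3 0x61 0xC2 0x83 0x01 0x02

Derivation:
After byte 1 (0x00): reg=0x00
After byte 2 (0x35): reg=0x8B
After byte 3 (0x36): reg=0x3A
Register before byte 4: 0x3A
After XOR with byte 0x8F: 0xB5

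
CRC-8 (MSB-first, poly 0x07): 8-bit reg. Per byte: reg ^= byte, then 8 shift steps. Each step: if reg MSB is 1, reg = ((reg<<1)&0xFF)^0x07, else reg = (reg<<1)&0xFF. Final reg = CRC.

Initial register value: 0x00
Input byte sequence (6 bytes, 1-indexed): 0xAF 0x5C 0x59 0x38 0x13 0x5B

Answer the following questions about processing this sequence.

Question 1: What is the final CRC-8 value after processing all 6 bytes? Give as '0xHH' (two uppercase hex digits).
After byte 1 (0xAF): reg=0x44
After byte 2 (0x5C): reg=0x48
After byte 3 (0x59): reg=0x77
After byte 4 (0x38): reg=0xEA
After byte 5 (0x13): reg=0xE1
After byte 6 (0x5B): reg=0x2F

Answer: 0x2F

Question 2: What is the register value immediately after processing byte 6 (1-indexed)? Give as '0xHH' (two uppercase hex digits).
After byte 1 (0xAF): reg=0x44
After byte 2 (0x5C): reg=0x48
After byte 3 (0x59): reg=0x77
After byte 4 (0x38): reg=0xEA
After byte 5 (0x13): reg=0xE1
After byte 6 (0x5B): reg=0x2F

Answer: 0x2F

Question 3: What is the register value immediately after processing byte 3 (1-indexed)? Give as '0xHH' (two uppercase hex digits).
Answer: 0x77

Derivation:
After byte 1 (0xAF): reg=0x44
After byte 2 (0x5C): reg=0x48
After byte 3 (0x59): reg=0x77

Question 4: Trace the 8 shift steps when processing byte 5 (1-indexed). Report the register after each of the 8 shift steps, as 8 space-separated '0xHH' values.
After byte 1 (0xAF): reg=0x44
After byte 2 (0x5C): reg=0x48
After byte 3 (0x59): reg=0x77
After byte 4 (0x38): reg=0xEA
Register before byte 5: 0xEA
After XOR with byte 0x13: 0xF9

Answer: 0xF5 0xED 0xDD 0xBD 0x7D 0xFA 0xF3 0xE1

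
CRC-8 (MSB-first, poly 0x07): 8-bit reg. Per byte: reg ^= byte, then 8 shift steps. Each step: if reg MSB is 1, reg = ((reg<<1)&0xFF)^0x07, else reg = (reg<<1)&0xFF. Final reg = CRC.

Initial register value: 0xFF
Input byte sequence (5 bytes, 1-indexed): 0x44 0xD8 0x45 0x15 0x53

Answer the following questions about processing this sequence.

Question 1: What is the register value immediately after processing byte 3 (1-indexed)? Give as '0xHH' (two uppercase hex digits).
After byte 1 (0x44): reg=0x28
After byte 2 (0xD8): reg=0xDE
After byte 3 (0x45): reg=0xC8

Answer: 0xC8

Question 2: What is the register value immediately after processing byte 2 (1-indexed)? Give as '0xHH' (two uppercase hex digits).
After byte 1 (0x44): reg=0x28
After byte 2 (0xD8): reg=0xDE

Answer: 0xDE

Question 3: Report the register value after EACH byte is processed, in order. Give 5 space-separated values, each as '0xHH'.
0x28 0xDE 0xC8 0x1D 0xED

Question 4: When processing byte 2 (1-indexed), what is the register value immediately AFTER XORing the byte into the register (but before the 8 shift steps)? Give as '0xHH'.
Register before byte 2: 0x28
Byte 2: 0xD8
0x28 XOR 0xD8 = 0xF0

Answer: 0xF0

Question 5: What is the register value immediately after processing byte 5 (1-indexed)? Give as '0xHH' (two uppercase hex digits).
After byte 1 (0x44): reg=0x28
After byte 2 (0xD8): reg=0xDE
After byte 3 (0x45): reg=0xC8
After byte 4 (0x15): reg=0x1D
After byte 5 (0x53): reg=0xED

Answer: 0xED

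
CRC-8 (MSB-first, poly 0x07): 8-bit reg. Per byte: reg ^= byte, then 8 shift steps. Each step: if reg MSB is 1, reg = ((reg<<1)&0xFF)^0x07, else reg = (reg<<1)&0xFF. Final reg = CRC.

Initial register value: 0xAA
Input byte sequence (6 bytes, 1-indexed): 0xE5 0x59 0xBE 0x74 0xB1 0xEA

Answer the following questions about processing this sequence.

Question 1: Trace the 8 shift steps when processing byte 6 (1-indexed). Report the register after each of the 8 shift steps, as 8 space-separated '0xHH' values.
After byte 1 (0xE5): reg=0xEA
After byte 2 (0x59): reg=0x10
After byte 3 (0xBE): reg=0x43
After byte 4 (0x74): reg=0x85
After byte 5 (0xB1): reg=0x8C
Register before byte 6: 0x8C
After XOR with byte 0xEA: 0x66

Answer: 0xCC 0x9F 0x39 0x72 0xE4 0xCF 0x99 0x35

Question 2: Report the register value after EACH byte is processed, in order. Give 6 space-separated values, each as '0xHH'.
0xEA 0x10 0x43 0x85 0x8C 0x35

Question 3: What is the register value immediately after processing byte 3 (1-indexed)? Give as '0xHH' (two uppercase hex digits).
After byte 1 (0xE5): reg=0xEA
After byte 2 (0x59): reg=0x10
After byte 3 (0xBE): reg=0x43

Answer: 0x43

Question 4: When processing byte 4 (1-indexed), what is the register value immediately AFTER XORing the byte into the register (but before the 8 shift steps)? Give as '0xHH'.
Register before byte 4: 0x43
Byte 4: 0x74
0x43 XOR 0x74 = 0x37

Answer: 0x37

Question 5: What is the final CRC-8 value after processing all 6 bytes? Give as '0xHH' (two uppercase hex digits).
After byte 1 (0xE5): reg=0xEA
After byte 2 (0x59): reg=0x10
After byte 3 (0xBE): reg=0x43
After byte 4 (0x74): reg=0x85
After byte 5 (0xB1): reg=0x8C
After byte 6 (0xEA): reg=0x35

Answer: 0x35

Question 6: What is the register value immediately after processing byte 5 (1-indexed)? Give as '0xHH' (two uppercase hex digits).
After byte 1 (0xE5): reg=0xEA
After byte 2 (0x59): reg=0x10
After byte 3 (0xBE): reg=0x43
After byte 4 (0x74): reg=0x85
After byte 5 (0xB1): reg=0x8C

Answer: 0x8C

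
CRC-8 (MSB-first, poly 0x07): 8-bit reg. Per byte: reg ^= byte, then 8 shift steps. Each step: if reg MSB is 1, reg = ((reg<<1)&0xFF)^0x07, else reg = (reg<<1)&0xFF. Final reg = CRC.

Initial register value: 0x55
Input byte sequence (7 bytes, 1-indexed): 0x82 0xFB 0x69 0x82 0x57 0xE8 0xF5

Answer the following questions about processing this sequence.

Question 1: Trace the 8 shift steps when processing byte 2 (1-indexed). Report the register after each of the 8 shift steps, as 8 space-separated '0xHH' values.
Answer: 0xA7 0x49 0x92 0x23 0x46 0x8C 0x1F 0x3E

Derivation:
After byte 1 (0x82): reg=0x2B
Register before byte 2: 0x2B
After XOR with byte 0xFB: 0xD0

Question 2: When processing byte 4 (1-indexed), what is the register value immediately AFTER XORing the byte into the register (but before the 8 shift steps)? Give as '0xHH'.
Register before byte 4: 0xA2
Byte 4: 0x82
0xA2 XOR 0x82 = 0x20

Answer: 0x20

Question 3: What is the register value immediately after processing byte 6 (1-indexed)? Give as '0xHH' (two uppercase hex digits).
After byte 1 (0x82): reg=0x2B
After byte 2 (0xFB): reg=0x3E
After byte 3 (0x69): reg=0xA2
After byte 4 (0x82): reg=0xE0
After byte 5 (0x57): reg=0x0C
After byte 6 (0xE8): reg=0xB2

Answer: 0xB2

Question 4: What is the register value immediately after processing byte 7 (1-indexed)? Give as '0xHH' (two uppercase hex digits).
After byte 1 (0x82): reg=0x2B
After byte 2 (0xFB): reg=0x3E
After byte 3 (0x69): reg=0xA2
After byte 4 (0x82): reg=0xE0
After byte 5 (0x57): reg=0x0C
After byte 6 (0xE8): reg=0xB2
After byte 7 (0xF5): reg=0xD2

Answer: 0xD2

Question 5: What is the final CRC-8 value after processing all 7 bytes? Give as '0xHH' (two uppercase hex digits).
After byte 1 (0x82): reg=0x2B
After byte 2 (0xFB): reg=0x3E
After byte 3 (0x69): reg=0xA2
After byte 4 (0x82): reg=0xE0
After byte 5 (0x57): reg=0x0C
After byte 6 (0xE8): reg=0xB2
After byte 7 (0xF5): reg=0xD2

Answer: 0xD2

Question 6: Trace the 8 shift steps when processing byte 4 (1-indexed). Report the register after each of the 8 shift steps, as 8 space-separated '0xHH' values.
After byte 1 (0x82): reg=0x2B
After byte 2 (0xFB): reg=0x3E
After byte 3 (0x69): reg=0xA2
Register before byte 4: 0xA2
After XOR with byte 0x82: 0x20

Answer: 0x40 0x80 0x07 0x0E 0x1C 0x38 0x70 0xE0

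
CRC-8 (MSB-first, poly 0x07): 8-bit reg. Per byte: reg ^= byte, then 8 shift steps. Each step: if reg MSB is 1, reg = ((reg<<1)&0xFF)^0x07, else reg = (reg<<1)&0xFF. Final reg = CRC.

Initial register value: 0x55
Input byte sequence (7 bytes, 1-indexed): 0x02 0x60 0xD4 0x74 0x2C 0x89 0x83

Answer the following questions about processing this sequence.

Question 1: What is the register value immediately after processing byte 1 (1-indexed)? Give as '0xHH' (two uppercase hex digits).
Answer: 0xA2

Derivation:
After byte 1 (0x02): reg=0xA2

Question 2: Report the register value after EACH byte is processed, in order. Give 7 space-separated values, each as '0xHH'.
0xA2 0x40 0xE5 0xFE 0x30 0x26 0x72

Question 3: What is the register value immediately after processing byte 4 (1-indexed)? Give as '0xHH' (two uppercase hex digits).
After byte 1 (0x02): reg=0xA2
After byte 2 (0x60): reg=0x40
After byte 3 (0xD4): reg=0xE5
After byte 4 (0x74): reg=0xFE

Answer: 0xFE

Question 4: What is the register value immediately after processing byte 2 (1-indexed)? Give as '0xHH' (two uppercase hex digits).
After byte 1 (0x02): reg=0xA2
After byte 2 (0x60): reg=0x40

Answer: 0x40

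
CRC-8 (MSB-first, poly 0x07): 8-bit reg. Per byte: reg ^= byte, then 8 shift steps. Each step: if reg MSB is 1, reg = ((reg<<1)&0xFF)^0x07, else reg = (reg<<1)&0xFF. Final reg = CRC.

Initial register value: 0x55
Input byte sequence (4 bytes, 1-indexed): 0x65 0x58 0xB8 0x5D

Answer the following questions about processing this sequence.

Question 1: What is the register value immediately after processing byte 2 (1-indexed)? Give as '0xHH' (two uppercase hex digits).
Answer: 0x76

Derivation:
After byte 1 (0x65): reg=0x90
After byte 2 (0x58): reg=0x76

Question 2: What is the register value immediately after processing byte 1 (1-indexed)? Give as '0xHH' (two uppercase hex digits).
Answer: 0x90

Derivation:
After byte 1 (0x65): reg=0x90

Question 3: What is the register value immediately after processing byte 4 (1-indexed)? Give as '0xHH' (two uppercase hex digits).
Answer: 0xAF

Derivation:
After byte 1 (0x65): reg=0x90
After byte 2 (0x58): reg=0x76
After byte 3 (0xB8): reg=0x64
After byte 4 (0x5D): reg=0xAF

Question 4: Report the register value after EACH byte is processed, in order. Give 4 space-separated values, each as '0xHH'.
0x90 0x76 0x64 0xAF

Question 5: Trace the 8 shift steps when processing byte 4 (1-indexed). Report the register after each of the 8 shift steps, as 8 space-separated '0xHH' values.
After byte 1 (0x65): reg=0x90
After byte 2 (0x58): reg=0x76
After byte 3 (0xB8): reg=0x64
Register before byte 4: 0x64
After XOR with byte 0x5D: 0x39

Answer: 0x72 0xE4 0xCF 0x99 0x35 0x6A 0xD4 0xAF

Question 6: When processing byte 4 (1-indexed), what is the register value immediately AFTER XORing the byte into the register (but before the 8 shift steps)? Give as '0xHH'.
Register before byte 4: 0x64
Byte 4: 0x5D
0x64 XOR 0x5D = 0x39

Answer: 0x39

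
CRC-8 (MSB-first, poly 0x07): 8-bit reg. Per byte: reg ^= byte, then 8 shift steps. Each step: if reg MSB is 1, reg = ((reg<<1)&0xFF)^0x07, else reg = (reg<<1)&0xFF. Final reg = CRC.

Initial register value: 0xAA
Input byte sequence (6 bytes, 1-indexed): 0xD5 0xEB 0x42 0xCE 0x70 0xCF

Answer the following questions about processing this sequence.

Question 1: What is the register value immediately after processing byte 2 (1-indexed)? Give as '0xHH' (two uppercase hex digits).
Answer: 0xFE

Derivation:
After byte 1 (0xD5): reg=0x7A
After byte 2 (0xEB): reg=0xFE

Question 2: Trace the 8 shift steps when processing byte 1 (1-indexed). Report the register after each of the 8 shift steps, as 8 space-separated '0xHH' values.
Register before byte 1: 0xAA
After XOR with byte 0xD5: 0x7F

Answer: 0xFE 0xFB 0xF1 0xE5 0xCD 0x9D 0x3D 0x7A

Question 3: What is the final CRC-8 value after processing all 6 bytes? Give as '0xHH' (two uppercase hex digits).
After byte 1 (0xD5): reg=0x7A
After byte 2 (0xEB): reg=0xFE
After byte 3 (0x42): reg=0x3D
After byte 4 (0xCE): reg=0xD7
After byte 5 (0x70): reg=0x7C
After byte 6 (0xCF): reg=0x10

Answer: 0x10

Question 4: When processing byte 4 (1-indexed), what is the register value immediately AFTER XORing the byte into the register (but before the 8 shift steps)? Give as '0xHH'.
Register before byte 4: 0x3D
Byte 4: 0xCE
0x3D XOR 0xCE = 0xF3

Answer: 0xF3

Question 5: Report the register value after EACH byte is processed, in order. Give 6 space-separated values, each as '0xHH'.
0x7A 0xFE 0x3D 0xD7 0x7C 0x10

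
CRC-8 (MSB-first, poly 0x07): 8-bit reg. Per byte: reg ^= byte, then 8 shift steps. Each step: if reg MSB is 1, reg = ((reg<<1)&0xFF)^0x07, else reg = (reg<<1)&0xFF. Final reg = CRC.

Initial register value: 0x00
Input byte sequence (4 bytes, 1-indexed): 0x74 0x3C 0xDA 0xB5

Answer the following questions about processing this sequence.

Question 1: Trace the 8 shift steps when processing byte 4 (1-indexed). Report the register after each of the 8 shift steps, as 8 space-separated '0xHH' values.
Answer: 0xE8 0xD7 0xA9 0x55 0xAA 0x53 0xA6 0x4B

Derivation:
After byte 1 (0x74): reg=0x4B
After byte 2 (0x3C): reg=0x42
After byte 3 (0xDA): reg=0xC1
Register before byte 4: 0xC1
After XOR with byte 0xB5: 0x74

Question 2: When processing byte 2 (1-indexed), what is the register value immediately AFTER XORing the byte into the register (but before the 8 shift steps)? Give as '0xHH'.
Register before byte 2: 0x4B
Byte 2: 0x3C
0x4B XOR 0x3C = 0x77

Answer: 0x77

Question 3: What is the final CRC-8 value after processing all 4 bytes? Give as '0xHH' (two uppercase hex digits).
After byte 1 (0x74): reg=0x4B
After byte 2 (0x3C): reg=0x42
After byte 3 (0xDA): reg=0xC1
After byte 4 (0xB5): reg=0x4B

Answer: 0x4B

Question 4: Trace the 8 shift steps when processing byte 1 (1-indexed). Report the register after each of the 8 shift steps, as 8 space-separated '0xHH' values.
Answer: 0xE8 0xD7 0xA9 0x55 0xAA 0x53 0xA6 0x4B

Derivation:
Register before byte 1: 0x00
After XOR with byte 0x74: 0x74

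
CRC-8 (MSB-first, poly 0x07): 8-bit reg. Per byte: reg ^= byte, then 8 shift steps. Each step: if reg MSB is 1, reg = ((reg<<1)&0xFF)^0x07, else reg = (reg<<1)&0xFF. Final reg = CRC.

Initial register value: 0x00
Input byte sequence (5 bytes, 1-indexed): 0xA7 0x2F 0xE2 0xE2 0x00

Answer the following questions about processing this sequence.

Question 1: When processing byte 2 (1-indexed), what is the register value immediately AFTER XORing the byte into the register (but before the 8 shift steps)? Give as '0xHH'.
Answer: 0x53

Derivation:
Register before byte 2: 0x7C
Byte 2: 0x2F
0x7C XOR 0x2F = 0x53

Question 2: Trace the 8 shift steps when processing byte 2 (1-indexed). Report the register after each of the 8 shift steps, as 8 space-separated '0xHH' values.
Answer: 0xA6 0x4B 0x96 0x2B 0x56 0xAC 0x5F 0xBE

Derivation:
After byte 1 (0xA7): reg=0x7C
Register before byte 2: 0x7C
After XOR with byte 0x2F: 0x53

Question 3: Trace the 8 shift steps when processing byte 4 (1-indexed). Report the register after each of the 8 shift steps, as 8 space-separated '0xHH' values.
After byte 1 (0xA7): reg=0x7C
After byte 2 (0x2F): reg=0xBE
After byte 3 (0xE2): reg=0x93
Register before byte 4: 0x93
After XOR with byte 0xE2: 0x71

Answer: 0xE2 0xC3 0x81 0x05 0x0A 0x14 0x28 0x50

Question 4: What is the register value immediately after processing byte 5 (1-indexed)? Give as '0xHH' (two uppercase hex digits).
After byte 1 (0xA7): reg=0x7C
After byte 2 (0x2F): reg=0xBE
After byte 3 (0xE2): reg=0x93
After byte 4 (0xE2): reg=0x50
After byte 5 (0x00): reg=0xB7

Answer: 0xB7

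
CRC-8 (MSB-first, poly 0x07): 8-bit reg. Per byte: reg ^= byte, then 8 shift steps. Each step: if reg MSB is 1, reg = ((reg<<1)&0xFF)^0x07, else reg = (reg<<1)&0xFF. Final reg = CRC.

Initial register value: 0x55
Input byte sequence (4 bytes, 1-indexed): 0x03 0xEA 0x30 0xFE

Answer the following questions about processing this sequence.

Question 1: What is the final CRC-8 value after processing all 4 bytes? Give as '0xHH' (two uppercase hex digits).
After byte 1 (0x03): reg=0xA5
After byte 2 (0xEA): reg=0xEA
After byte 3 (0x30): reg=0x08
After byte 4 (0xFE): reg=0xCC

Answer: 0xCC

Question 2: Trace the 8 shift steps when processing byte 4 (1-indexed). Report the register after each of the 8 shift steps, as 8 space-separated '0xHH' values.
Answer: 0xEB 0xD1 0xA5 0x4D 0x9A 0x33 0x66 0xCC

Derivation:
After byte 1 (0x03): reg=0xA5
After byte 2 (0xEA): reg=0xEA
After byte 3 (0x30): reg=0x08
Register before byte 4: 0x08
After XOR with byte 0xFE: 0xF6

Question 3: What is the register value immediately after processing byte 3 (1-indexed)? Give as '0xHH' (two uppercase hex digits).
After byte 1 (0x03): reg=0xA5
After byte 2 (0xEA): reg=0xEA
After byte 3 (0x30): reg=0x08

Answer: 0x08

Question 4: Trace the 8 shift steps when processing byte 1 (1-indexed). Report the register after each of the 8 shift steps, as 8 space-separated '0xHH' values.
Answer: 0xAC 0x5F 0xBE 0x7B 0xF6 0xEB 0xD1 0xA5

Derivation:
Register before byte 1: 0x55
After XOR with byte 0x03: 0x56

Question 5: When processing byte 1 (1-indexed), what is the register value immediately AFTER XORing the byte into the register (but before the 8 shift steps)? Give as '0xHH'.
Answer: 0x56

Derivation:
Register before byte 1: 0x55
Byte 1: 0x03
0x55 XOR 0x03 = 0x56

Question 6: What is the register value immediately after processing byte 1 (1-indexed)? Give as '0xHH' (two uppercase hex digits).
After byte 1 (0x03): reg=0xA5

Answer: 0xA5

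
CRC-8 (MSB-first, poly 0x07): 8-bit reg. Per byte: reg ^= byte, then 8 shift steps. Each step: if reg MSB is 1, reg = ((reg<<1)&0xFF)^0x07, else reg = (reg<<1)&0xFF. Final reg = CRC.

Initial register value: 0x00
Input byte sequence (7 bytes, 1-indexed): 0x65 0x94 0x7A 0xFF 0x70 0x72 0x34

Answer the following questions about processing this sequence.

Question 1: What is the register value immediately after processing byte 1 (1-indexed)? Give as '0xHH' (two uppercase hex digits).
Answer: 0x3C

Derivation:
After byte 1 (0x65): reg=0x3C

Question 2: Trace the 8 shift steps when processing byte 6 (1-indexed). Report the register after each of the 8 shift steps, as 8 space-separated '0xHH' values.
Answer: 0xBA 0x73 0xE6 0xCB 0x91 0x25 0x4A 0x94

Derivation:
After byte 1 (0x65): reg=0x3C
After byte 2 (0x94): reg=0x51
After byte 3 (0x7A): reg=0xD1
After byte 4 (0xFF): reg=0xCA
After byte 5 (0x70): reg=0x2F
Register before byte 6: 0x2F
After XOR with byte 0x72: 0x5D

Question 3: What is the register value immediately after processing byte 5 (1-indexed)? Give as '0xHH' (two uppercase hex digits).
After byte 1 (0x65): reg=0x3C
After byte 2 (0x94): reg=0x51
After byte 3 (0x7A): reg=0xD1
After byte 4 (0xFF): reg=0xCA
After byte 5 (0x70): reg=0x2F

Answer: 0x2F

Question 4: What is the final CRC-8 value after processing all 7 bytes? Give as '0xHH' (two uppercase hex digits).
Answer: 0x69

Derivation:
After byte 1 (0x65): reg=0x3C
After byte 2 (0x94): reg=0x51
After byte 3 (0x7A): reg=0xD1
After byte 4 (0xFF): reg=0xCA
After byte 5 (0x70): reg=0x2F
After byte 6 (0x72): reg=0x94
After byte 7 (0x34): reg=0x69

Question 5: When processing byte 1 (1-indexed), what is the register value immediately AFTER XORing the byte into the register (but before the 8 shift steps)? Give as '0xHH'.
Register before byte 1: 0x00
Byte 1: 0x65
0x00 XOR 0x65 = 0x65

Answer: 0x65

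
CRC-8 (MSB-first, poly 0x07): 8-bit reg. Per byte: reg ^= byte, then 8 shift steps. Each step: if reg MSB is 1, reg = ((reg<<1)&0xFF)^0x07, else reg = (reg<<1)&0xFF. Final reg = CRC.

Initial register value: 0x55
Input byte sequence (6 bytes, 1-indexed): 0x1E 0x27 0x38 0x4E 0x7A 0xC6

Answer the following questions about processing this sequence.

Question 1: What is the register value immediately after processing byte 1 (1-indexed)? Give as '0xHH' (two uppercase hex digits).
After byte 1 (0x1E): reg=0xF6

Answer: 0xF6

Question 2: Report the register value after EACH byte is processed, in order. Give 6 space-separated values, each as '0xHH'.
0xF6 0x39 0x07 0xF8 0x87 0xC0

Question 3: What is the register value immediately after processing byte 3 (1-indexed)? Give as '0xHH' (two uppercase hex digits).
Answer: 0x07

Derivation:
After byte 1 (0x1E): reg=0xF6
After byte 2 (0x27): reg=0x39
After byte 3 (0x38): reg=0x07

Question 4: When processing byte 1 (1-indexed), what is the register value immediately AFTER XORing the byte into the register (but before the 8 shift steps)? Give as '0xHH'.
Register before byte 1: 0x55
Byte 1: 0x1E
0x55 XOR 0x1E = 0x4B

Answer: 0x4B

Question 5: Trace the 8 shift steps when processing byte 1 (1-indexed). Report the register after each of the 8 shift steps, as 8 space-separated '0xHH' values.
Register before byte 1: 0x55
After XOR with byte 0x1E: 0x4B

Answer: 0x96 0x2B 0x56 0xAC 0x5F 0xBE 0x7B 0xF6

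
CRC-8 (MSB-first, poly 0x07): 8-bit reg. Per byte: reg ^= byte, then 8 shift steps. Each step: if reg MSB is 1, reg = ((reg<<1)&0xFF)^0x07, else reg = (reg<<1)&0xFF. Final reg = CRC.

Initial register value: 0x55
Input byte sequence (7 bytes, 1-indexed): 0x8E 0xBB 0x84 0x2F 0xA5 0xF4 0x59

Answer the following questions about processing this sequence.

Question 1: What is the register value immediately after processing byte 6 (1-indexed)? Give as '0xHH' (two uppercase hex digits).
Answer: 0xB8

Derivation:
After byte 1 (0x8E): reg=0x0F
After byte 2 (0xBB): reg=0x05
After byte 3 (0x84): reg=0x8E
After byte 4 (0x2F): reg=0x6E
After byte 5 (0xA5): reg=0x7F
After byte 6 (0xF4): reg=0xB8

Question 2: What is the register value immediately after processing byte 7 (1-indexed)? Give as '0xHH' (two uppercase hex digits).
Answer: 0xA9

Derivation:
After byte 1 (0x8E): reg=0x0F
After byte 2 (0xBB): reg=0x05
After byte 3 (0x84): reg=0x8E
After byte 4 (0x2F): reg=0x6E
After byte 5 (0xA5): reg=0x7F
After byte 6 (0xF4): reg=0xB8
After byte 7 (0x59): reg=0xA9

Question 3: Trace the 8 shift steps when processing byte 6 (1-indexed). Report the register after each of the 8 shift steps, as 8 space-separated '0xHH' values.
Answer: 0x11 0x22 0x44 0x88 0x17 0x2E 0x5C 0xB8

Derivation:
After byte 1 (0x8E): reg=0x0F
After byte 2 (0xBB): reg=0x05
After byte 3 (0x84): reg=0x8E
After byte 4 (0x2F): reg=0x6E
After byte 5 (0xA5): reg=0x7F
Register before byte 6: 0x7F
After XOR with byte 0xF4: 0x8B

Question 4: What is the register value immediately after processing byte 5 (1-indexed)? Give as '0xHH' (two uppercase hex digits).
Answer: 0x7F

Derivation:
After byte 1 (0x8E): reg=0x0F
After byte 2 (0xBB): reg=0x05
After byte 3 (0x84): reg=0x8E
After byte 4 (0x2F): reg=0x6E
After byte 5 (0xA5): reg=0x7F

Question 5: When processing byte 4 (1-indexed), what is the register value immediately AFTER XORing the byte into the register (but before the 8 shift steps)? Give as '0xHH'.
Register before byte 4: 0x8E
Byte 4: 0x2F
0x8E XOR 0x2F = 0xA1

Answer: 0xA1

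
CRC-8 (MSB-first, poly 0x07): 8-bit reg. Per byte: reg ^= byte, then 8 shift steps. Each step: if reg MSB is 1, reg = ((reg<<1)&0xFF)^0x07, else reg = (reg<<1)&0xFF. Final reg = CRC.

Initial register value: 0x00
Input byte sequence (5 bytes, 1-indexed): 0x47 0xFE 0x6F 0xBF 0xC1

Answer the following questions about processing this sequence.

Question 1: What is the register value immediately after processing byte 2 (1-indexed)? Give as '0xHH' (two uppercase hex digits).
Answer: 0xC4

Derivation:
After byte 1 (0x47): reg=0xD2
After byte 2 (0xFE): reg=0xC4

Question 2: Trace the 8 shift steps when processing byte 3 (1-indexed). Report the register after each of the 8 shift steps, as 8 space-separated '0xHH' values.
After byte 1 (0x47): reg=0xD2
After byte 2 (0xFE): reg=0xC4
Register before byte 3: 0xC4
After XOR with byte 0x6F: 0xAB

Answer: 0x51 0xA2 0x43 0x86 0x0B 0x16 0x2C 0x58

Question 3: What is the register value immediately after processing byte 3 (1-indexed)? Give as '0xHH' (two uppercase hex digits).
After byte 1 (0x47): reg=0xD2
After byte 2 (0xFE): reg=0xC4
After byte 3 (0x6F): reg=0x58

Answer: 0x58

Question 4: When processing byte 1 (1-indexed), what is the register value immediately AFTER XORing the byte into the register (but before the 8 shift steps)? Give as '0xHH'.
Answer: 0x47

Derivation:
Register before byte 1: 0x00
Byte 1: 0x47
0x00 XOR 0x47 = 0x47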